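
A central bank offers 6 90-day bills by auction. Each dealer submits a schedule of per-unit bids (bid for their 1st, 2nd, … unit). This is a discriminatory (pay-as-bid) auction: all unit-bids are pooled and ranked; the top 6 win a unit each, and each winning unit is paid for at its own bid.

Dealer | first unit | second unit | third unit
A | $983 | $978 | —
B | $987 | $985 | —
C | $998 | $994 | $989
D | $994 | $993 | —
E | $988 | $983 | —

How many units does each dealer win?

Pooled unit-bids ranked (top 6): 998 (C-1), 994 (C-2), 994 (D-1), 993 (D-2), 989 (C-3), 988 (E-1)
Next rejected bid: $987 (not a price — pay-as-bid).
Allocation: C 3, D 2, E 1.

C 3, D 2, E 1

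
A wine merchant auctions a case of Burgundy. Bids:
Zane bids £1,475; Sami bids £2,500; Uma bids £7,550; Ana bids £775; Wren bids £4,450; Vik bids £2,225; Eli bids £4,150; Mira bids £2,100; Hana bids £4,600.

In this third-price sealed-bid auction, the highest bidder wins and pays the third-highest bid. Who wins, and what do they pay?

Uma pays £4,450

Third-price sealed-bid auction: the highest bidder wins and pays the third-highest bid.
Bids ranked: 7,550 (Uma) > 4,600 (Hana) > 4,450 (Wren) > 4,150 (Eli) > 2,500 (Sami) > 2,225 (Vik) > …
Uma is highest; pays the third-highest bid, £4,450.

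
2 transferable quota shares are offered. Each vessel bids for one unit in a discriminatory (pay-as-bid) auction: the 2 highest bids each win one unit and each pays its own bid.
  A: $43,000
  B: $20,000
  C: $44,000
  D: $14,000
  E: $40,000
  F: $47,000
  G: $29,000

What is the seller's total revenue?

Ordering the bids: 47,000 (F), 44,000 (C), 43,000 (A), 40,000 (E), …
Winners (2 units): F, C.
Total revenue = 47,000 + 44,000 = $91,000.

Total revenue: $91,000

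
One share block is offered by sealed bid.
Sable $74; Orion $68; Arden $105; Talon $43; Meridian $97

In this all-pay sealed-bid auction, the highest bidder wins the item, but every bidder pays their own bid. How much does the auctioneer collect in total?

Bids in order: 105 (Arden) > 97 (Meridian) > 74 (Sable) > 68 (Orion) > 43 (Talon)
Arden wins with the top bid; all bids are sunk regardless.
Every bidder forfeits their bid regardless of winning.
Revenue = 74 + 68 + 105 + 43 + 97 = $387.

Total revenue: $387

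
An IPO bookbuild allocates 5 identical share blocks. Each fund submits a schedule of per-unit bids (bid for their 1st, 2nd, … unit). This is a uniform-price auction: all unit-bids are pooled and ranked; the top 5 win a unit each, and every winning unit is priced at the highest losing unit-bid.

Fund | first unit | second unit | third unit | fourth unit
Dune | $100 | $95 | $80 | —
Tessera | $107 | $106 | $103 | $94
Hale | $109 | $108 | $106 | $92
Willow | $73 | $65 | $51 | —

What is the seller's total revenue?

Total revenue: $515

All unit-bids, highest first — top 5: 109 (Hale-1), 108 (Hale-2), 107 (Tessera-1), 106 (Tessera-2), 106 (Hale-3)
First bid not allocated: $103.
Allocation: Hale 3, Tessera 2. Every unit priced at $103.
Revenue = 5 × 103 = $515.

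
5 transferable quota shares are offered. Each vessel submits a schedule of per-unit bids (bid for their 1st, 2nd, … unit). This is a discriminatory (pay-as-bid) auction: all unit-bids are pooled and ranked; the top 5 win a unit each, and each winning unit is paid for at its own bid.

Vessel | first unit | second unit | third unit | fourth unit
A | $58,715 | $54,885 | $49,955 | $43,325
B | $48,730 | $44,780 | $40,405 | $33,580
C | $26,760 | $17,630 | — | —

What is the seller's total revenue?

Pooled unit-bids ranked (top 5): 58,715 (A-1), 54,885 (A-2), 49,955 (A-3), 48,730 (B-1), 44,780 (B-2)
Next rejected bid: $43,325 (not a price — pay-as-bid).
Each winning unit pays its own bid.
Revenue = 58,715 + 54,885 + 49,955 + 48,730 + 44,780 = $257,065.

Total revenue: $257,065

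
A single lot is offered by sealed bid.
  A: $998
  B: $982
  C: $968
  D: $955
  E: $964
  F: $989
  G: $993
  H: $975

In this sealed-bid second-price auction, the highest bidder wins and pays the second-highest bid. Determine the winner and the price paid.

Rule: the highest bidder wins and pays the second-highest bid.
Sorting bids: 998 (A) > 993 (G) > 989 (F) > 982 (B) > 975 (H) > 968 (C) > …
Second-price: A pays G's bid of $993.

A pays $993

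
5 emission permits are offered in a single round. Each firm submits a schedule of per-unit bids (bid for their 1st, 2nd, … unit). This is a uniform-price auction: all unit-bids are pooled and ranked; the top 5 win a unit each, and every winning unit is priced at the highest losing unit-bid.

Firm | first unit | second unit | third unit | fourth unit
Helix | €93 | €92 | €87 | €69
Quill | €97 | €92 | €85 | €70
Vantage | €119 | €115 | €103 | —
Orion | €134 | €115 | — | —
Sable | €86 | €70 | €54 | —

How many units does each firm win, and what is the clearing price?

Orion 2, Vantage 3; clearing price €97

All unit-bids, highest first — top 5: 134 (Orion-1), 119 (Vantage-1), 115 (Vantage-2), 115 (Orion-2), 103 (Vantage-3)
First bid not allocated: €97.
Allocation: Orion 2, Vantage 3.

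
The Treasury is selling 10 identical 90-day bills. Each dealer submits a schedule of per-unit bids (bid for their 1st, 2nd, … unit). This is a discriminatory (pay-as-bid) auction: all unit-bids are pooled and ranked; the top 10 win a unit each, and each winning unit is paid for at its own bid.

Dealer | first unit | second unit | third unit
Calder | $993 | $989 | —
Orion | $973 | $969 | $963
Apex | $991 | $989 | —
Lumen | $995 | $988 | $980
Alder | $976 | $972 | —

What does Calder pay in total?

Merging the schedules and taking the best 10: 995 (Lumen-1), 993 (Calder-1), 991 (Apex-1), 989 (Calder-2), 989 (Apex-2), 988 (Lumen-2), 980 (Lumen-3), 976 (Alder-1), 973 (Orion-1), 972 (Alder-2)
Next rejected bid: $969 (not a price — pay-as-bid).
Calder's winning unit-bids: 993 + 989 = $1,982.

Calder pays $1,982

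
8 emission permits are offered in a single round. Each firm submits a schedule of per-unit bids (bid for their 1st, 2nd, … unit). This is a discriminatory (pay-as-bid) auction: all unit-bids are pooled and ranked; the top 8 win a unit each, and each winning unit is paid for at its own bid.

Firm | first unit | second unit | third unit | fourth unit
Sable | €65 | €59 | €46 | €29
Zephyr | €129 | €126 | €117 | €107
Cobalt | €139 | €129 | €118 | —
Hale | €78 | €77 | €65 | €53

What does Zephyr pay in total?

Zephyr pays €479

Pooled unit-bids ranked (top 8): 139 (Cobalt-1), 129 (Zephyr-1), 129 (Cobalt-2), 126 (Zephyr-2), 118 (Cobalt-3), 117 (Zephyr-3), 107 (Zephyr-4), 78 (Hale-1)
Next rejected bid: €77 (not a price — pay-as-bid).
Zephyr's winning unit-bids: 129 + 126 + 117 + 107 = €479.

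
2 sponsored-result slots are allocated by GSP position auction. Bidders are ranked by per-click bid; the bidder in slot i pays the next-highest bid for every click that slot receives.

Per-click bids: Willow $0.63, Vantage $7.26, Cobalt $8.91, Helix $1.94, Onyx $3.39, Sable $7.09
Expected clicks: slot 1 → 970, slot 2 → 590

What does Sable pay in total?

Ranked by bid: $8.91 (Cobalt) > $7.26 (Vantage) > $7.09 (Sable) > …
Sable ranks below slot 2 → no slot, pays nothing.

Sable pays $0.00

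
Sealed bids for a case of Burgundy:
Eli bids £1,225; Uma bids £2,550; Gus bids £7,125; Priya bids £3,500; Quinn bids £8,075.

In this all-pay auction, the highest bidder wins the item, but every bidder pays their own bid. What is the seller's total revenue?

Sorting bids: 8,075 (Quinn) > 7,125 (Gus) > 3,500 (Priya) > 2,550 (Uma) > 1,225 (Eli)
Every bidder forfeits their bid regardless of winning.
Revenue = 1,225 + 2,550 + 7,125 + 3,500 + 8,075 = £22,475.

Total revenue: £22,475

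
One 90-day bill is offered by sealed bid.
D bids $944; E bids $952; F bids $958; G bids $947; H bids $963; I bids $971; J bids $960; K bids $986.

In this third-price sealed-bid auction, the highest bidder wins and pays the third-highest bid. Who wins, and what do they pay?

Third-price sealed-bid auction: the highest bidder wins and pays the third-highest bid.
Bids in order: 986 (K) > 971 (I) > 963 (H) > 960 (J) > 958 (F) > 952 (E) > …
K wins; payment is bid #3 in the ranking = $963.

K pays $963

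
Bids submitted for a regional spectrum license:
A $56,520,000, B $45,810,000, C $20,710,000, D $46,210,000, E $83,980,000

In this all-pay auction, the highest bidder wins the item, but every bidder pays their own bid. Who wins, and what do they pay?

Bids ranked: 83,980,000 (E) > 56,520,000 (A) > 46,210,000 (D) > 45,810,000 (B) > 20,710,000 (C)
E is highest and takes the item; every bidder forfeits their bid.

E pays $83,980,000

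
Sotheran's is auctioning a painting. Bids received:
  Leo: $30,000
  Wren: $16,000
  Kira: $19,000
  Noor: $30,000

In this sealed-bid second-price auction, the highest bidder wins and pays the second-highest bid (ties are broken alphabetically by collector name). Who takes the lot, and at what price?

Leo pays $30,000

Rule: the highest bidder wins and pays the second-highest bid.
Sorting bids: 30,000 (Leo) > 30,000 (Noor) > 19,000 (Kira) > 16,000 (Wren)
Leo and Noor tie at $30,000; tie-break gives it to Leo.
Second-price: Leo pays Noor's bid of $30,000.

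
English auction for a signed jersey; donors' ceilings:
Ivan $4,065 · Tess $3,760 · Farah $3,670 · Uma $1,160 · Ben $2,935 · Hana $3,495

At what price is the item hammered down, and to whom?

Ivan wins at $3,760

Ascending (English) auction: the price rises until one bidder remains; the winner pays the price at which the last rival dropped out.
Limits in order: 4,065 (Ivan) > 3,760 (Tess) > 3,670 (Farah) > 3,495 (Hana) > 2,935 (Ben) > 1,160 (Uma)
Once the price passes $3,760, only Ivan is left; the hammer falls at Tess's limit of $3,760.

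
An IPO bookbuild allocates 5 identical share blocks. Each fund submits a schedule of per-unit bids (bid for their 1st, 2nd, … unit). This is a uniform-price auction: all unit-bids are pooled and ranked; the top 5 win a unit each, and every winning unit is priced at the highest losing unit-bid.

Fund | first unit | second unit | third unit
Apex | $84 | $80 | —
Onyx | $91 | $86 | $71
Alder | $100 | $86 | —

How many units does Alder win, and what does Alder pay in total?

Merging the schedules and taking the best 5: 100 (Alder-1), 91 (Onyx-1), 86 (Onyx-2), 86 (Alder-2), 84 (Apex-1)
The (k+1)-th unit-bid is $80.
Alder wins 2 unit(s) at $80 each.

Alder: 2 units, pays $160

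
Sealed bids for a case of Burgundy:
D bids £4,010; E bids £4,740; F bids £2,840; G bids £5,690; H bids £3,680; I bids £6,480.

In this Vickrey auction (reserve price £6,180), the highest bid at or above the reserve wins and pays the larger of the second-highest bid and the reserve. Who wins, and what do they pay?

I pays £6,180

Bids ranked: 6,480 (I) > 5,690 (G) > 4,740 (E) > 4,010 (D) > 3,680 (H) > 2,840 (F)
Highest eligible bid: I at £6,480.
Second-highest bid £5,690 is below the reserve £6,180, so the reserve binds → payment £6,180.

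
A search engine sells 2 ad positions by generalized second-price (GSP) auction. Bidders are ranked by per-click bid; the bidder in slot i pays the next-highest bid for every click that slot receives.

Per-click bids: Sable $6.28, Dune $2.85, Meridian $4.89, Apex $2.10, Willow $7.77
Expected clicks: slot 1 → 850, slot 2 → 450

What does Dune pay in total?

Dune pays $0.00

Per-click bids in order: $7.77 (Willow) > $6.28 (Sable) > $4.89 (Meridian) > …
Dune ranks below slot 2 → no slot, pays nothing.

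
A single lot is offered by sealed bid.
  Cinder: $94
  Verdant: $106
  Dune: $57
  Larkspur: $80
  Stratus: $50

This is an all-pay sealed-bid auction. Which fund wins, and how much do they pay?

Verdant pays $106

Sorting bids: 106 (Verdant) > 94 (Cinder) > 80 (Larkspur) > 57 (Dune) > 50 (Stratus)
Verdant wins with the top bid; all bids are sunk regardless.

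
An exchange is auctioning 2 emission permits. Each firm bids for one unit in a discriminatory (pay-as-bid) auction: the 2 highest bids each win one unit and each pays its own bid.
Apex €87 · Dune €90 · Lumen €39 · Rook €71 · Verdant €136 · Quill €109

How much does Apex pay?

Bids ranked high→low: 136 (Verdant), 109 (Quill), 90 (Dune), 87 (Apex), …
Top 2: Verdant, Quill.
Apex does not win → €0.

Apex pays €0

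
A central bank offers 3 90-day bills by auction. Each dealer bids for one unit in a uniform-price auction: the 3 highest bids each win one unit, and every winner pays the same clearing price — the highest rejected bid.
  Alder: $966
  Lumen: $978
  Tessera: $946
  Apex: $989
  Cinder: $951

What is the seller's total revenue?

Total revenue: $2,853

Sorting: 989 (Apex), 978 (Lumen), 966 (Alder), 951 (Cinder), 946 (Tessera)
Winners (3 units): Apex, Lumen, Alder.
Highest unsuccessful bid: $951 → clearing price.
Total revenue = 3 × $951 = $2,853.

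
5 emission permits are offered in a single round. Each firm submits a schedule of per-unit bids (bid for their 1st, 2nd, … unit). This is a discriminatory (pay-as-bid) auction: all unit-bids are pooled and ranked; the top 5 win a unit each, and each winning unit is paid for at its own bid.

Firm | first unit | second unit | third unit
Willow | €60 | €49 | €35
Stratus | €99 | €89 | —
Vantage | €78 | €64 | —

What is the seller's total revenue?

Total revenue: €390

Pooled unit-bids ranked (top 5): 99 (Stratus-1), 89 (Stratus-2), 78 (Vantage-1), 64 (Vantage-2), 60 (Willow-1)
Next rejected bid: €49 (not a price — pay-as-bid).
Each winning unit pays its own bid.
Revenue = 99 + 89 + 78 + 64 + 60 = €390.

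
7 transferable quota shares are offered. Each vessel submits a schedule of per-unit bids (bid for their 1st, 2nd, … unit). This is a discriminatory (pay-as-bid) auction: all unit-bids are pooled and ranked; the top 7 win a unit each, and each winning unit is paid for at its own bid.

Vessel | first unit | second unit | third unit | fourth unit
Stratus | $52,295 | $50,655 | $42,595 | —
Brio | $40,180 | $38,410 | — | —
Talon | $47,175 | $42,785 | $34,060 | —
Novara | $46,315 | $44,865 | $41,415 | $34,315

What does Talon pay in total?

Talon pays $89,960

Merging the schedules and taking the best 7: 52,295 (Stratus-1), 50,655 (Stratus-2), 47,175 (Talon-1), 46,315 (Novara-1), 44,865 (Novara-2), 42,785 (Talon-2), 42,595 (Stratus-3)
Next rejected bid: $41,415 (not a price — pay-as-bid).
Talon's winning unit-bids: 47,175 + 42,785 = $89,960.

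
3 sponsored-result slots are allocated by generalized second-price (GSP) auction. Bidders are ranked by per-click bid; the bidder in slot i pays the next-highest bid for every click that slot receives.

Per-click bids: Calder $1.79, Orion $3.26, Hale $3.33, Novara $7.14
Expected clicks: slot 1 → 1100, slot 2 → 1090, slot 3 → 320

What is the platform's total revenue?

Per-click bids in order: $7.14 (Novara) > $3.33 (Hale) > $3.26 (Orion) > $1.79 (Calder)
Slot 1: Novara pays $3.33 × 1100 = $3663.00
Slot 2: Hale pays $3.26 × 1090 = $3553.40
Slot 3: Orion pays $1.79 × 320 = $572.80
Total = $7789.20

Total revenue: $7789.20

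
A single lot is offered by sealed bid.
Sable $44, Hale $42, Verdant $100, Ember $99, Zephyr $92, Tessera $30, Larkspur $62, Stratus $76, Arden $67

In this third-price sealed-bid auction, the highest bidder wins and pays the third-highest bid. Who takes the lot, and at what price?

Third-price sealed-bid auction: the highest bidder wins and pays the third-highest bid.
Bids in order: 100 (Verdant) > 99 (Ember) > 92 (Zephyr) > 76 (Stratus) > 67 (Arden) > 62 (Larkspur) > …
Verdant is highest; pays the third-highest bid, $92.

Verdant pays $92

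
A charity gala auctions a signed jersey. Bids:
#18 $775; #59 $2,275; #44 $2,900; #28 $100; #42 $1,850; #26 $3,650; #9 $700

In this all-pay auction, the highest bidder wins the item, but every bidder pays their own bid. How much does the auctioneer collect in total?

Total revenue: $12,250

Bids in order: 3,650 (#26) > 2,900 (#44) > 2,275 (#59) > 1,850 (#42) > 775 (#18) > 700 (#9) > …
#26 wins with the top bid; all bids are sunk regardless.
Every bidder forfeits their bid regardless of winning.
Revenue = 775 + 2,275 + 2,900 + 100 + 1,850 + 3,650 + 700 = $12,250.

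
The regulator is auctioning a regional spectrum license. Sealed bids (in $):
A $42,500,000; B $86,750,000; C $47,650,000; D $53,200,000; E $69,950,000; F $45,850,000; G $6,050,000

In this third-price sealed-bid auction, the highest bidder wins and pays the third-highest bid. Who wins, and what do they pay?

B pays $53,200,000

Bids in order: 86,750,000 (B) > 69,950,000 (E) > 53,200,000 (D) > 47,650,000 (C) > 45,850,000 (F) > 42,500,000 (A) > …
B wins; payment is bid #3 in the ranking = $53,200,000.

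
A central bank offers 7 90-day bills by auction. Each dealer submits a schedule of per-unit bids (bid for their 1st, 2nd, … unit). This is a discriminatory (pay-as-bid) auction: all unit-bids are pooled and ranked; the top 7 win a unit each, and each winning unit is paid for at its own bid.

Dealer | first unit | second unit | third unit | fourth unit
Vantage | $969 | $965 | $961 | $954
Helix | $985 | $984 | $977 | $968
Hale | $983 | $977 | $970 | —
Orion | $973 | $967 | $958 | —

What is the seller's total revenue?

Total revenue: $6,849

All unit-bids, highest first — top 7: 985 (Helix-1), 984 (Helix-2), 983 (Hale-1), 977 (Helix-3), 977 (Hale-2), 973 (Orion-1), 970 (Hale-3)
Next rejected bid: $969 (not a price — pay-as-bid).
Each winning unit pays its own bid.
Revenue = 985 + 984 + 983 + 977 + 977 + 973 + 970 = $6,849.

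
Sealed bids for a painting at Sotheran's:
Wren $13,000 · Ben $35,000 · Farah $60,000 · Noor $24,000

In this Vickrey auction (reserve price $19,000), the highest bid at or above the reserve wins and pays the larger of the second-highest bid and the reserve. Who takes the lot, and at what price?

Farah pays $35,000

Bids in order: 60,000 (Farah) > 35,000 (Ben) > 24,000 (Noor) > 13,000 (Wren)
Highest eligible bid: Farah at $60,000.
max(second-highest $35,000, reserve $19,000) = $35,000; the reserve does not bind.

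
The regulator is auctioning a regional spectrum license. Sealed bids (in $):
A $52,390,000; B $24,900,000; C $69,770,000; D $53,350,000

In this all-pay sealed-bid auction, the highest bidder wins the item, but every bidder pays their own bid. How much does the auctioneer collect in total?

Total revenue: $200,410,000

Rule: the highest bidder wins the item, but every bidder pays their own bid.
Bids in order: 69,770,000 (C) > 53,350,000 (D) > 52,390,000 (A) > 24,900,000 (B)
Every bidder forfeits their bid regardless of winning.
Revenue = 52,390,000 + 24,900,000 + 69,770,000 + 53,350,000 = $200,410,000.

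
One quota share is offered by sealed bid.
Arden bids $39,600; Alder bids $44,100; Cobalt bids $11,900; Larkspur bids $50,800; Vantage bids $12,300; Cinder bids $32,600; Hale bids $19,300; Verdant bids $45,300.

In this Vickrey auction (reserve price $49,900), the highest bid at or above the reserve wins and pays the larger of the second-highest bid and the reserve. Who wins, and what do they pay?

Larkspur pays $49,900

Vickrey auction (reserve price $49,900): the highest bid at or above the reserve wins and pays the larger of the second-highest bid and the reserve.
Sorting bids: 50,800 (Larkspur) > 45,300 (Verdant) > 44,100 (Alder) > 39,600 (Arden) > 32,600 (Cinder) > 19,300 (Hale) > …
Highest eligible bid: Larkspur at $50,800.
max(second-highest $45,300, reserve $49,900) = $49,900.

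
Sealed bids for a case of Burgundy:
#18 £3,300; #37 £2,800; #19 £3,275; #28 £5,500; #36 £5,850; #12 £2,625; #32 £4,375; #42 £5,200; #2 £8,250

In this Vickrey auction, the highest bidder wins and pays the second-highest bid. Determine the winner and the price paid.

#2 pays £5,850

Bids ranked: 8,250 (#2) > 5,850 (#36) > 5,500 (#28) > 5,200 (#42) > 4,375 (#32) > 3,300 (#18) > …
#2 wins with the highest bid; price is set by the runner-up at £5,850.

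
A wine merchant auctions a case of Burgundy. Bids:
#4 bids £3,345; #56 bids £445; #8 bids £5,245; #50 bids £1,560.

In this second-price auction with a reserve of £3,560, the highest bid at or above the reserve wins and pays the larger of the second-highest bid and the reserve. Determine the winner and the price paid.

Rule: the highest bid at or above the reserve wins and pays the larger of the second-highest bid and the reserve.
Bids ranked: 5,245 (#8) > 3,345 (#4) > 1,560 (#50) > 445 (#56)
#8 has the top bid at or above the reserve (£5,245).
max(second-highest £3,345, reserve £3,560) = £3,560.

#8 pays £3,560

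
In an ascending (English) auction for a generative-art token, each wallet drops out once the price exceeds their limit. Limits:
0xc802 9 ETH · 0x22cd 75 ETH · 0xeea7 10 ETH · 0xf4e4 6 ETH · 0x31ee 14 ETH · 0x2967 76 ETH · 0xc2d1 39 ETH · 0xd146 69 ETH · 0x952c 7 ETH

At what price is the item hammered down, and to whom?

0x2967 wins at 75 ETH

Sorting limits: 76 (0x2967) > 75 (0x22cd) > 69 (0xd146) > 39 (0xc2d1) > 14 (0x31ee) > 10 (0xeea7) > …
0x22cd is the last rival to drop out, at 75 ETH; 0x2967 remains and wins at that price.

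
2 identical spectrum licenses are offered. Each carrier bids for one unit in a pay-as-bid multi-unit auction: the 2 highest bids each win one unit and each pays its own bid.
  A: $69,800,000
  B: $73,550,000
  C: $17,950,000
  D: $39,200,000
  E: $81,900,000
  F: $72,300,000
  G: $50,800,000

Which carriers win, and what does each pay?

E $81,900,000, B $73,550,000

Bids ranked high→low: 81,900,000 (E), 73,550,000 (B), 72,300,000 (F), 69,800,000 (A), …
The 2 highest are E, B.
Each winner pays its own bid: E $81,900,000, B $73,550,000.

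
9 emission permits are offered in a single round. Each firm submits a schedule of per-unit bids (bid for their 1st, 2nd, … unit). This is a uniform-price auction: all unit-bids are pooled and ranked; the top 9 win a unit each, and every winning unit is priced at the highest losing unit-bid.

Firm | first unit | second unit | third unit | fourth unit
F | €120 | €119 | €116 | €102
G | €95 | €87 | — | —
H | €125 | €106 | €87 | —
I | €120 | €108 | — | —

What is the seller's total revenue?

Total revenue: €783

Merging the schedules and taking the best 9: 125 (H-1), 120 (F-1), 120 (I-1), 119 (F-2), 116 (F-3), 108 (I-2), 106 (H-2), 102 (F-4), 95 (G-1)
Highest rejected unit-bid = €87.
Allocation: F 4, G 1, H 2, I 2. Every unit priced at €87.
Revenue = 9 × 87 = €783.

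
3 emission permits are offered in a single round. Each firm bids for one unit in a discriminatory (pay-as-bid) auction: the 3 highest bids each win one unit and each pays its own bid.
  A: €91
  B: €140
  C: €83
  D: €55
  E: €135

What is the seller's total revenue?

Sorting: 140 (B), 135 (E), 91 (A), 83 (C), 55 (D)
The 3 highest are B, E, A.
Total revenue = 140 + 135 + 91 = €366.

Total revenue: €366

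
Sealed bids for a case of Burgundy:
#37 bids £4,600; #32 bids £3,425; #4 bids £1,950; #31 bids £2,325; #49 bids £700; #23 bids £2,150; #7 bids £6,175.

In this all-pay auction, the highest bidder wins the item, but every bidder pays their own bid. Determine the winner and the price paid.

#7 pays £6,175

Bids ranked: 6,175 (#7) > 4,600 (#37) > 3,425 (#32) > 2,325 (#31) > 2,150 (#23) > 1,950 (#4) > …
#7 is highest and takes the item; every bidder forfeits their bid.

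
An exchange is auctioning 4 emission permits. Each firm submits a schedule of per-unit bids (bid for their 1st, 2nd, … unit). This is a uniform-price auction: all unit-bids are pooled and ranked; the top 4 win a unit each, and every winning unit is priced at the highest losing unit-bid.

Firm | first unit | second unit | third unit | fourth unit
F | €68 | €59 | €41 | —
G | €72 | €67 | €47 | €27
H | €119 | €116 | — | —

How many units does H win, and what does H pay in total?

Merging the schedules and taking the best 4: 119 (H-1), 116 (H-2), 72 (G-1), 68 (F-1)
Highest rejected unit-bid = €67.
H wins 2 unit(s) at €67 each.

H: 2 units, pays €134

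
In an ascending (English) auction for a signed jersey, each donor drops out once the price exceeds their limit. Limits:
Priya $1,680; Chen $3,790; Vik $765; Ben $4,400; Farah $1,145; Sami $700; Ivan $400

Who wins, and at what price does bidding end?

Open ascending-bid auction: the price rises until one bidder remains; the winner pays the price at which the last rival dropped out.
Limits ranked: 4,400 (Ben) > 3,790 (Chen) > 1,680 (Priya) > 1,145 (Farah) > 765 (Vik) > 700 (Sami) > …
Bidding ends when Chen exits at $3,790; Ben takes it.

Ben wins at $3,790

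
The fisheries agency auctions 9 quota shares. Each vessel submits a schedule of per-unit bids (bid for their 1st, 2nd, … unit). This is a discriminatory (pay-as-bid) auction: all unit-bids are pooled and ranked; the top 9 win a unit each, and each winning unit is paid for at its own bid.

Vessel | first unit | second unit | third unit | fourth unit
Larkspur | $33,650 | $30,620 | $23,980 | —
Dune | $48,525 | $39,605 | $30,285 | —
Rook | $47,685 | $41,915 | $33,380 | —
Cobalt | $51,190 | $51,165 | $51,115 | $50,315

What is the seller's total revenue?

Pooled unit-bids ranked (top 9): 51,190 (Cobalt-1), 51,165 (Cobalt-2), 51,115 (Cobalt-3), 50,315 (Cobalt-4), 48,525 (Dune-1), 47,685 (Rook-1), 41,915 (Rook-2), 39,605 (Dune-2), 33,650 (Larkspur-1)
Next rejected bid: $33,380 (not a price — pay-as-bid).
Each winning unit pays its own bid.
Revenue = 51,190 + 51,165 + 51,115 + 50,315 + 48,525 + 47,685 + 41,915 + 39,605 + 33,650 = $415,165.

Total revenue: $415,165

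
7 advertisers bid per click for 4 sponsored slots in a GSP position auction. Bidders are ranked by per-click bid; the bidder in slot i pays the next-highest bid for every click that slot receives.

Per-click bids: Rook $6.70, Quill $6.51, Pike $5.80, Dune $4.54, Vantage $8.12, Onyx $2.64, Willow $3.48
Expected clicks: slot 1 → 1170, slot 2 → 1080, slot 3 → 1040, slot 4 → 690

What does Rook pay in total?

Ranked by bid: $8.12 (Vantage) > $6.70 (Rook) > $6.51 (Quill) > $5.80 (Pike) > $4.54 (Dune) > …
Rook holds slot 2 → pays next bid $6.51 × 1080 clicks = $7030.80.

Rook pays $7030.80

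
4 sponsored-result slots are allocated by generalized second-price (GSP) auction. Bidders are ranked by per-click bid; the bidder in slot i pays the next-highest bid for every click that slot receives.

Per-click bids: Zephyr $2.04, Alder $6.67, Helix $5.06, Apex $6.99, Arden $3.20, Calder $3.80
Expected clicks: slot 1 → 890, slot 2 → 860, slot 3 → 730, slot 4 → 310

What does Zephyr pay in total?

Sorting advertisers: $6.99 (Apex) > $6.67 (Alder) > $5.06 (Helix) > $3.80 (Calder) > $3.20 (Arden) > …
Zephyr ranks below slot 4 → no slot, pays nothing.

Zephyr pays $0.00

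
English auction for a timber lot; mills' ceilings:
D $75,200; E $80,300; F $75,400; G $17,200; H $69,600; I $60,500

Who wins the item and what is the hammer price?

E wins at $75,400

Sorting limits: 80,300 (E) > 75,400 (F) > 75,200 (D) > 69,600 (H) > 60,500 (I) > 17,200 (G)
Bidding ends when F exits at $75,400; E takes it.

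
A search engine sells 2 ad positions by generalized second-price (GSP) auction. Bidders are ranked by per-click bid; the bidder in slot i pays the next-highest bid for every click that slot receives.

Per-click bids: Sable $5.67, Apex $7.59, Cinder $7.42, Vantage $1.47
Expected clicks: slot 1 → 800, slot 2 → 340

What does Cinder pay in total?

Cinder pays $1927.80

Sorting advertisers: $7.59 (Apex) > $7.42 (Cinder) > $5.67 (Sable) > …
Cinder holds slot 2 → pays next bid $5.67 × 340 clicks = $1927.80.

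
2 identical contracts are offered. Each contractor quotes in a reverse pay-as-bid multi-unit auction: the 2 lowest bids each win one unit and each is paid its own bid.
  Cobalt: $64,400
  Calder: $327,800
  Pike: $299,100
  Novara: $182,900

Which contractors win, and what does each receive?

Cobalt $64,400, Novara $182,900

Sorting: 64,400 (Cobalt), 182,900 (Novara), 299,100 (Pike), 327,800 (Calder)
Winners (2 units): Cobalt, Novara.
Each winner is paid its own bid: Cobalt $64,400, Novara $182,900.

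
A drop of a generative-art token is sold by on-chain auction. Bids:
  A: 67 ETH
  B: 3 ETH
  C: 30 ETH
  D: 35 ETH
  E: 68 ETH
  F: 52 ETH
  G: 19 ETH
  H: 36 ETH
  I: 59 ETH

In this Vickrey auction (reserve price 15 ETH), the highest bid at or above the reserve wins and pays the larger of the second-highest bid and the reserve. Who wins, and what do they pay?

Rule: the highest bid at or above the reserve wins and pays the larger of the second-highest bid and the reserve.
Bids in order: 68 (E) > 67 (A) > 59 (I) > 52 (F) > 36 (H) > 35 (D) > …
Highest eligible bid: E at 68 ETH.
max(second-highest 67 ETH, reserve 15 ETH) = 67 ETH; the reserve does not bind.

E pays 67 ETH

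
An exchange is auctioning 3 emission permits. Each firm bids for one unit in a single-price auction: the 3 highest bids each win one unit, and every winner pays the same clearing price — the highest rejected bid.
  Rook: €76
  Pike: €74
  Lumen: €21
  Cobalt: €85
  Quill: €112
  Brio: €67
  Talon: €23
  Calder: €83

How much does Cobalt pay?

Cobalt pays €76

Sorting: 112 (Quill), 85 (Cobalt), 83 (Calder), 76 (Rook), 74 (Pike), …
Top 3: Quill, Cobalt, Calder.
First losing bid is Rook's €76, which sets the uniform price.
Cobalt wins → pays €76.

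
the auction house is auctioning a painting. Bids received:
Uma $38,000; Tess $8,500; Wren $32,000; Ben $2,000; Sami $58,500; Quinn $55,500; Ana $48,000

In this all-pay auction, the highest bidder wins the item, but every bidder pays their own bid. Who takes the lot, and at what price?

Sami pays $58,500

Bids in order: 58,500 (Sami) > 55,500 (Quinn) > 48,000 (Ana) > 38,000 (Uma) > 32,000 (Wren) > 8,500 (Tess) > …
Sami wins with the top bid; all bids are sunk regardless.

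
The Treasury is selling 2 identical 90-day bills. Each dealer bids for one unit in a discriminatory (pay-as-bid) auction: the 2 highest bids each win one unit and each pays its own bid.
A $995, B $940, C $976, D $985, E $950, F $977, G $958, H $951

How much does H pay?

Sorting: 995 (A), 985 (D), 977 (F), 976 (C), …
Winners (2 units): A, D.
H does not win → $0.

H pays $0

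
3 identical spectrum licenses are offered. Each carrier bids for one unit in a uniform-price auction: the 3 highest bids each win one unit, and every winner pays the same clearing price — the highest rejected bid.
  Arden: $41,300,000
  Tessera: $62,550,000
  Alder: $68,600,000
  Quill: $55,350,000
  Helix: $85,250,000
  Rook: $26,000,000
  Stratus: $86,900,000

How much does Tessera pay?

Sorting: 86,900,000 (Stratus), 85,250,000 (Helix), 68,600,000 (Alder), 62,550,000 (Tessera), 55,350,000 (Quill), …
Top 3: Stratus, Helix, Alder.
Clearing price = highest rejected bid = $62,550,000.
Tessera does not win → pays $0.

Tessera pays $0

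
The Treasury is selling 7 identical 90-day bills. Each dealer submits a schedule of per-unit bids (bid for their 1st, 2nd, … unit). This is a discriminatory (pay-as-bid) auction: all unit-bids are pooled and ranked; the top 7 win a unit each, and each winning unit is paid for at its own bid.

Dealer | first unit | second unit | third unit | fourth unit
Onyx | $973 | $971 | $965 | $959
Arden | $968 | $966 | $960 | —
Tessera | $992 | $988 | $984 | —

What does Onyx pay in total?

Onyx pays $1,944

All unit-bids, highest first — top 7: 992 (Tessera-1), 988 (Tessera-2), 984 (Tessera-3), 973 (Onyx-1), 971 (Onyx-2), 968 (Arden-1), 966 (Arden-2)
Next rejected bid: $965 (not a price — pay-as-bid).
Onyx's winning unit-bids: 973 + 971 = $1,944.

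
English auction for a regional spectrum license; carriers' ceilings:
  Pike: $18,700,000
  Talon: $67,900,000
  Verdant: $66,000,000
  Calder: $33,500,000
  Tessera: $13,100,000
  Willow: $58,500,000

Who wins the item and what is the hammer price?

Limits in order: 67,900,000 (Talon) > 66,000,000 (Verdant) > 58,500,000 (Willow) > 33,500,000 (Calder) > 18,700,000 (Pike) > 13,100,000 (Tessera)
Verdant is the last rival to drop out, at $66,000,000; Talon remains and wins at that price.

Talon wins at $66,000,000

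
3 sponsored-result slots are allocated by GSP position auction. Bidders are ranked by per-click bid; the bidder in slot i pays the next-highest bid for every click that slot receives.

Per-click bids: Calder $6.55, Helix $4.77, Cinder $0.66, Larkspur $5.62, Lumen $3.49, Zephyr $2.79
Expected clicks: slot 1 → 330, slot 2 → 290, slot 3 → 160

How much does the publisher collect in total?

Ranked by bid: $6.55 (Calder) > $5.62 (Larkspur) > $4.77 (Helix) > $3.49 (Lumen) > …
Slot 1: Calder pays $5.62 × 330 = $1854.60
Slot 2: Larkspur pays $4.77 × 290 = $1383.30
Slot 3: Helix pays $3.49 × 160 = $558.40
Total = $3796.30

Total revenue: $3796.30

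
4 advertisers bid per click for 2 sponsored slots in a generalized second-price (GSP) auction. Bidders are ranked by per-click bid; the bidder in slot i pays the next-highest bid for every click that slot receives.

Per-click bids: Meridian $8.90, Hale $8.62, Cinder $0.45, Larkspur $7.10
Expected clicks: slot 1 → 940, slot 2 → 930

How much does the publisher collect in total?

Sorting advertisers: $8.90 (Meridian) > $8.62 (Hale) > $7.10 (Larkspur) > …
Slot 1: Meridian pays $8.62 × 940 = $8102.80
Slot 2: Hale pays $7.10 × 930 = $6603.00
Total = $14705.80

Total revenue: $14705.80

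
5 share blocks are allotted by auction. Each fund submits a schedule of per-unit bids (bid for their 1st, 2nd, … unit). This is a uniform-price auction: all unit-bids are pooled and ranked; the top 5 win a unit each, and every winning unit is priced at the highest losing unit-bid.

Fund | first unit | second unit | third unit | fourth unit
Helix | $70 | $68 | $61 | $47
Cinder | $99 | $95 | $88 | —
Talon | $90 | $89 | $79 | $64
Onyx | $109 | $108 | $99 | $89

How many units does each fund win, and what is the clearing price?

Merging the schedules and taking the best 5: 109 (Onyx-1), 108 (Onyx-2), 99 (Cinder-1), 99 (Onyx-3), 95 (Cinder-2)
The (k+1)-th unit-bid is $90.
Allocation: Cinder 2, Onyx 3.

Cinder 2, Onyx 3; clearing price $90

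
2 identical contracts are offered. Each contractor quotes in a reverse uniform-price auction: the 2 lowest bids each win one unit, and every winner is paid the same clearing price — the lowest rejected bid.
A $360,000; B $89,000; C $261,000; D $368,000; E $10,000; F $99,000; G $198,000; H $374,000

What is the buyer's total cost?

Bids ranked low→high: 10,000 (E), 89,000 (B), 99,000 (F), 198,000 (G), …
Winners (2 units): E, B.
Lowest unsuccessful bid: $99,000 → clearing price.
Total cost = 2 × $99,000 = $198,000.

Total cost: $198,000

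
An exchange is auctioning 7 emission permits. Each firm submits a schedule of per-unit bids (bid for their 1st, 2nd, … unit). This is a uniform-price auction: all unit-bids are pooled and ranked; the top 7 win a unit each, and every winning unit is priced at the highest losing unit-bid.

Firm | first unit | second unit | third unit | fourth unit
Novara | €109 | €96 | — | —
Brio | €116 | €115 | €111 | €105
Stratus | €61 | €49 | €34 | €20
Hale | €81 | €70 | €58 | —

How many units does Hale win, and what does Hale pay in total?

All unit-bids, highest first — top 7: 116 (Brio-1), 115 (Brio-2), 111 (Brio-3), 109 (Novara-1), 105 (Brio-4), 96 (Novara-2), 81 (Hale-1)
The (k+1)-th unit-bid is €70.
Hale wins 1 unit(s) at €70 each.

Hale: 1 unit, pays €70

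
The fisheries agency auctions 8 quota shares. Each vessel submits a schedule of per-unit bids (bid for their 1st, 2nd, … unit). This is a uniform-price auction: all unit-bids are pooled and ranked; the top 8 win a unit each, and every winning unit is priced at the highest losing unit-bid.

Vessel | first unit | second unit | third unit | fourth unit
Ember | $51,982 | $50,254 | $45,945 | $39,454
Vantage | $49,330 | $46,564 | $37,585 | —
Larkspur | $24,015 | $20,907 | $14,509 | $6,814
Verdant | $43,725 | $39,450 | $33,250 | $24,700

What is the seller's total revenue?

Pooled unit-bids ranked (top 8): 51,982 (Ember-1), 50,254 (Ember-2), 49,330 (Vantage-1), 46,564 (Vantage-2), 45,945 (Ember-3), 43,725 (Verdant-1), 39,454 (Ember-4), 39,450 (Verdant-2)
The (k+1)-th unit-bid is $37,585.
Allocation: Ember 4, Vantage 2, Verdant 2. Every unit priced at $37,585.
Revenue = 8 × 37,585 = $300,680.

Total revenue: $300,680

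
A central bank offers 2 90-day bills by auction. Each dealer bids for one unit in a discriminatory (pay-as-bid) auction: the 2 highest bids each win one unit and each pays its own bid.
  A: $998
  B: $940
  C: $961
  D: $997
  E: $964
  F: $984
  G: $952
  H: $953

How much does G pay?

G pays $0

Ordering the bids: 998 (A), 997 (D), 984 (F), 964 (E), …
The 2 highest are A, D.
G does not win → $0.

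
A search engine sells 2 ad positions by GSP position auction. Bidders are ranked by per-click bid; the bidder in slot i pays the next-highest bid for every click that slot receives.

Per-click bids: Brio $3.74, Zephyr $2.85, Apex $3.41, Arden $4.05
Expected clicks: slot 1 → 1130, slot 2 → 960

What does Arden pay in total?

Arden pays $4226.20

Sorting advertisers: $4.05 (Arden) > $3.74 (Brio) > $3.41 (Apex) > …
Arden holds slot 1 → pays next bid $3.74 × 1130 clicks = $4226.20.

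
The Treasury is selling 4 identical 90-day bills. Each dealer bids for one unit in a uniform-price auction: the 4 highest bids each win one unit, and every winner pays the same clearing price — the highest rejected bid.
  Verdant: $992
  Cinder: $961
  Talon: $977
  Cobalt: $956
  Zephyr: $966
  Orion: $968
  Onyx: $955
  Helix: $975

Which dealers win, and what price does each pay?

Verdant, Talon, Helix, Orion; each pays $966

Ordering the bids: 992 (Verdant), 977 (Talon), 975 (Helix), 968 (Orion), 966 (Zephyr), 961 (Cinder), …
Top 4: Verdant, Talon, Helix, Orion.
First losing bid is Zephyr's $966, which sets the uniform price.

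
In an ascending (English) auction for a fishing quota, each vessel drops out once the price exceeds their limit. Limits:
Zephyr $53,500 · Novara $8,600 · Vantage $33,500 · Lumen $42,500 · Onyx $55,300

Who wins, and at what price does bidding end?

Limits in order: 55,300 (Onyx) > 53,500 (Zephyr) > 42,500 (Lumen) > 33,500 (Vantage) > 8,600 (Novara)
Bidding ends when Zephyr exits at $53,500; Onyx takes it.

Onyx wins at $53,500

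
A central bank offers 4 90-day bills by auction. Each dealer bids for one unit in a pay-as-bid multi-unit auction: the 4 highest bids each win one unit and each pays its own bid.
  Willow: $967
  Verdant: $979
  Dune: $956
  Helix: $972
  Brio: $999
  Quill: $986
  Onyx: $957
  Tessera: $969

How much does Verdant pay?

Ordering the bids: 999 (Brio), 986 (Quill), 979 (Verdant), 972 (Helix), 969 (Tessera), 967 (Willow), …
The 4 highest are Brio, Quill, Verdant, Helix.
Verdant wins → own bid $979.

Verdant pays $979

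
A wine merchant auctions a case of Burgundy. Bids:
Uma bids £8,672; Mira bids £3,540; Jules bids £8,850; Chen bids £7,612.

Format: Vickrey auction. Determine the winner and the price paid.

Jules pays £8,672

Rule: the highest bidder wins and pays the second-highest bid.
Sorting bids: 8,850 (Jules) > 8,672 (Uma) > 7,612 (Chen) > 3,540 (Mira)
Jules wins with the highest bid; price is set by the runner-up at £8,672.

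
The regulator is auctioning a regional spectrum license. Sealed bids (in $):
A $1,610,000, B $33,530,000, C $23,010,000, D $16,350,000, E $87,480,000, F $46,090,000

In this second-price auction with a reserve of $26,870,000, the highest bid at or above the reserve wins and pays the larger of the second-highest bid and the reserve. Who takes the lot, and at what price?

Second-price auction with a reserve of $26,870,000: the highest bid at or above the reserve wins and pays the larger of the second-highest bid and the reserve.
Bids in order: 87,480,000 (E) > 46,090,000 (F) > 33,530,000 (B) > 23,010,000 (C) > 16,350,000 (D) > 1,610,000 (A)
Highest eligible bid: E at $87,480,000.
Second-highest bid $46,090,000 exceeds the reserve $26,870,000 → payment $46,090,000.

E pays $46,090,000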